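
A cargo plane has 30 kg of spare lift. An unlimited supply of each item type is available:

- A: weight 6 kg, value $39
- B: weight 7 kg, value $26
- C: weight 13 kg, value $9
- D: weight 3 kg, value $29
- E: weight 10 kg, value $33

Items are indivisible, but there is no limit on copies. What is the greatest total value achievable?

$290

Best value-per-unit is D at 29/3, and filling with it alone uses weight 10×3=30. No mix of the others beats 10×29 = 290.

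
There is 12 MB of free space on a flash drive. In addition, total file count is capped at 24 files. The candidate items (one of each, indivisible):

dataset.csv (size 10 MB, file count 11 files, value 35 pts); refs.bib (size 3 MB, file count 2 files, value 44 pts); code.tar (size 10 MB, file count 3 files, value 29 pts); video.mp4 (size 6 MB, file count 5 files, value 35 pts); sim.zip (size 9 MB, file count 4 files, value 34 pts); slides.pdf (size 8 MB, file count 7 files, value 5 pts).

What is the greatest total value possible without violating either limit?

Feasible sets respecting both limits:
- refs.bib+video.mp4: size 9, file count 7, value 79
- refs.bib+sim.zip: size 12, file count 6, value 78
- refs.bib+slides.pdf: size 11, file count 9, value 49
- refs.bib: size 3, file count 2, value 44
Best: 79 pts.

79 pts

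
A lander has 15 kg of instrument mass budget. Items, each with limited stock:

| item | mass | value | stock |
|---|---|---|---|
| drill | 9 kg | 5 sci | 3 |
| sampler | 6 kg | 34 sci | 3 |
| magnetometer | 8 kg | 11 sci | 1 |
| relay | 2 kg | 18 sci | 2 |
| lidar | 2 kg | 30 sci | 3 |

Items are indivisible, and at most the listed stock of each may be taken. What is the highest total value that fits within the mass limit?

142 sci

Best selections within mass 15 and stock limits:
- 1×sampler + 1×relay + 3×lidar: mass 14, value 142
- 1×sampler + 2×relay + 2×lidar: mass 14, value 130
Best: 142 sci.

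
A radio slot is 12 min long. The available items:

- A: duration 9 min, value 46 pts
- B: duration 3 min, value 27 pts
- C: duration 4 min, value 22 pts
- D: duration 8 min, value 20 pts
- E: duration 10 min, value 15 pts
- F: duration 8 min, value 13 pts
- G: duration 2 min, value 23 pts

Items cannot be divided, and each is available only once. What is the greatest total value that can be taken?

73 pts

This is a 0/1 knapsack; check combinations near the capacity.
- A+B: duration 9+3=12, value 46+27=73
- B+C+G: duration 3+4+2=9, value 27+22+23=72
- A+G: duration 9+2=11, value 46+23=69
- B+G: duration 3+2=5, value 27+23=50
- B+C: duration 3+4=7, value 27+22=49
Best: 73 pts.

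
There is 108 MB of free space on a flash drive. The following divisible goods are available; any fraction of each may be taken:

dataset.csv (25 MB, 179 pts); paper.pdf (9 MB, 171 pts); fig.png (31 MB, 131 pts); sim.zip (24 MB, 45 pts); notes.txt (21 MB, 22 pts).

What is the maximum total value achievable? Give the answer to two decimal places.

545.90

Take in order of value per unit:
- paper.pdf (171/9 per unit): all 9 → value 171, running total 171.00
- dataset.csv (179/25 per unit): all 25 → value 179, running total 350.00
- fig.png (131/31 per unit): all 31 → value 131, running total 481.00
- sim.zip (45/24 per unit): all 24 → value 45, running total 526.00
- notes.txt (22/21 per unit): 19 of 21 → value 19×22/21 = 19.9048, running total 545.90
Total 545.90.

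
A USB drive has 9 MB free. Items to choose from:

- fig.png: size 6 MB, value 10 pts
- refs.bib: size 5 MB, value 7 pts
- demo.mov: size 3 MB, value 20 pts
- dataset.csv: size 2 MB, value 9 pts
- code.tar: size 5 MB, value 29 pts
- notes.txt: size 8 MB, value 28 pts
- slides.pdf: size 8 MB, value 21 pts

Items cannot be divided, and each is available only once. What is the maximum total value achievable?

49 pts

Check high-value combinations within 9 MB:
- demo.mov+code.tar: size 3+5=8, value 20+29=49
- dataset.csv+code.tar: size 2+5=7, value 9+29=38
- fig.png+demo.mov: size 6+3=9, value 10+20=30
Best: 49 pts.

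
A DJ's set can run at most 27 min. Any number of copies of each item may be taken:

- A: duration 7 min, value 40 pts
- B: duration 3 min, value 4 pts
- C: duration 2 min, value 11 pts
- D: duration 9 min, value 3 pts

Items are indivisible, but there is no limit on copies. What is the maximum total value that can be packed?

Best value-per-unit is A at 40/7; filling with it alone gives 3×40 = 120.
Optimal mix: 3×A + 3×C → duration 27, value 153.

153 pts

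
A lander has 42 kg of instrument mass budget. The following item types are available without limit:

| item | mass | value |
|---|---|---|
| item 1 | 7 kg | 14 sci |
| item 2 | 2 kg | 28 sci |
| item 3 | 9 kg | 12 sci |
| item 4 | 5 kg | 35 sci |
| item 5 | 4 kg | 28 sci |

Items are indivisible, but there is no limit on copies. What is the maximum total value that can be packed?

Best value-per-unit is item 2 at 28/2, and filling with it alone uses mass 21×2=42. No mix of the others beats 21×28 = 588.

588 sci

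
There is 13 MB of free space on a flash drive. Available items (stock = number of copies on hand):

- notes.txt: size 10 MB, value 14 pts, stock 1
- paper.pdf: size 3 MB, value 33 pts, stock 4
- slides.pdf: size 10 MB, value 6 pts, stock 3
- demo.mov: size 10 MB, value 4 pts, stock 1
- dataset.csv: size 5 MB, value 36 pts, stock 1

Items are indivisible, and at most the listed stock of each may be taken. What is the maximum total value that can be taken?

132 pts

Best selections within size 13 and stock limits:
- 4×paper.pdf: size 12, value 132
- 2×paper.pdf + 1×dataset.csv: size 11, value 102
Best: 132 pts.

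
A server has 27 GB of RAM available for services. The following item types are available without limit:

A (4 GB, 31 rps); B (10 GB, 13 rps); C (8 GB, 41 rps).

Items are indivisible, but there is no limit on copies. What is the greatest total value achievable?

186 rps

Best value-per-unit is A at 31/4, and filling with it alone uses memory 6×4=24. No mix of the others beats 6×31 = 186.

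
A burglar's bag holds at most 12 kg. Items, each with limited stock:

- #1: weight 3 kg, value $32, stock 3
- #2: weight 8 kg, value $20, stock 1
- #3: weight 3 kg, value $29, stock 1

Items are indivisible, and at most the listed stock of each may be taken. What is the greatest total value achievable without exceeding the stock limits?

Best selections within weight 12 and stock limits:
- 3×#1 + 1×#3: weight 12, value 125
- 3×#1: weight 9, value 96
- 2×#1 + 1×#3: weight 9, value 93
Best: $125.

$125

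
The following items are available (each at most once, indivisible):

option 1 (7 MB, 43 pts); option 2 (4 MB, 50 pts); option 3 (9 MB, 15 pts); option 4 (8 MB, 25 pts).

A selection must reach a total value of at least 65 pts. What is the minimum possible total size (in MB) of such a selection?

11

Subsets with value ≥ 65, sorted by total size:
- option 1+option 2: size 11, value 93
- option 2+option 4: size 12, value 75
Minimum size: 11 MB.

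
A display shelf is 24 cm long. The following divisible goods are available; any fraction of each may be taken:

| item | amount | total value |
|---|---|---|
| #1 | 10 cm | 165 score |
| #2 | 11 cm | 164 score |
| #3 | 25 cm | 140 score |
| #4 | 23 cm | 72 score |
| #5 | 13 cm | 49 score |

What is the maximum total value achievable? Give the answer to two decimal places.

345.80

Take in order of value per unit:
- #1 (165/10 per unit): all 10 → value 165, running total 165.00
- #2 (164/11 per unit): all 11 → value 164, running total 329.00
- #3 (140/25 per unit): 3 of 25 → value 3×140/25 = 16.8000, running total 345.80
Total 345.80.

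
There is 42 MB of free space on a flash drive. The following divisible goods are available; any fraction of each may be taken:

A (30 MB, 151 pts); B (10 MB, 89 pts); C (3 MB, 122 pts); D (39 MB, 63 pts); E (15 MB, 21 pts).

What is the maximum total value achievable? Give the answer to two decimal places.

356.97

Take in order of value per unit:
- C (122/3 per unit): all 3 → value 122, running total 122.00
- B (89/10 per unit): all 10 → value 89, running total 211.00
- A (151/30 per unit): 29 of 30 → value 29×151/30 = 145.9667, running total 356.97
Total 356.97.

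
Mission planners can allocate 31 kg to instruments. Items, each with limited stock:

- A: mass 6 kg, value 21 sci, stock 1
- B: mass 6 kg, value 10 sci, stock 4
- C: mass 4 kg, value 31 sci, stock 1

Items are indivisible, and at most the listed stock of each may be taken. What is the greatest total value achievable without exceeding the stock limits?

Best selections within mass 31 and stock limits:
- 1×A + 3×B + 1×C: mass 28, value 82
- 1×A + 2×B + 1×C: mass 22, value 72
- 4×B + 1×C: mass 28, value 71
- 1×A + 1×B + 1×C: mass 16, value 62
Best: 82 sci.

82 sci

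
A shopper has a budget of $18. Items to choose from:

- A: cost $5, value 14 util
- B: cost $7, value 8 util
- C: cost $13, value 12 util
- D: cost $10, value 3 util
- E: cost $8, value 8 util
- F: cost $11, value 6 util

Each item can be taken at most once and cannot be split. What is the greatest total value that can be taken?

26 util

This is a 0/1 knapsack; check combinations near the capacity.
- A+C: cost 5+13=18, value 14+12=26
- A+B: cost 5+7=12, value 14+8=22
- A+E: cost 5+8=13, value 14+8=22
- A+F: cost 5+11=16, value 14+6=20
- A+D: cost 5+10=15, value 14+3=17
Best: 26 util.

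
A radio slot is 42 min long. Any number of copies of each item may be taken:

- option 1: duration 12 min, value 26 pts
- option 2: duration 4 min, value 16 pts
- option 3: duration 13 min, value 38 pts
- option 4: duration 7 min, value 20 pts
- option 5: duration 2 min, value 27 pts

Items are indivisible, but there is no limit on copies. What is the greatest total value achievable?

567 pts

Best value-per-unit is option 5 at 27/2, and filling with it alone uses duration 21×2=42. No mix of the others beats 21×27 = 567.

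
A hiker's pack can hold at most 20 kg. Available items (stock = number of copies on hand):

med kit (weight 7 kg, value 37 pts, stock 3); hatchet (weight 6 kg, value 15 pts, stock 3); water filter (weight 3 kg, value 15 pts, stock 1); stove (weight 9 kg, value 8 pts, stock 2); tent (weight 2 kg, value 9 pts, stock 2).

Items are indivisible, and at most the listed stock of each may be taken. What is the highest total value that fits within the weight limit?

Best selections within weight 20 and stock limits:
- 2×med kit + 1×water filter + 1×tent: weight 19, value 98
- 2×med kit + 2×tent: weight 18, value 92
- 2×med kit + 1×water filter: weight 17, value 89
Best: 98 pts.

98 pts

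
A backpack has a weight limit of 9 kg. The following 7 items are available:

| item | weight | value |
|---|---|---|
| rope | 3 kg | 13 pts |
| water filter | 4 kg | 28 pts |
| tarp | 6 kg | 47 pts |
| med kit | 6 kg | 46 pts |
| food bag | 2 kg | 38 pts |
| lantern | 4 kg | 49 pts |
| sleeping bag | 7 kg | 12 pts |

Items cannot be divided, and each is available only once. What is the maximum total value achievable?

Check high-value combinations within 9 kg:
- rope+food bag+lantern: weight 3+2+4=9, value 13+38+49=100
- food bag+lantern: weight 2+4=6, value 38+49=87
- tarp+food bag: weight 6+2=8, value 47+38=85
- med kit+food bag: weight 6+2=8, value 46+38=84
- rope+water filter+food bag: weight 3+4+2=9, value 13+28+38=79
Best: 100 pts.

100 pts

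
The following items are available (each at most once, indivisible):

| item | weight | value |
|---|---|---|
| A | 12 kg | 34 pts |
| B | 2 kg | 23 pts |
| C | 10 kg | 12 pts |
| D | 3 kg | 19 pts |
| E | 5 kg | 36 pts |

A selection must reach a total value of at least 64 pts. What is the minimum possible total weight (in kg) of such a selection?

Subsets with value ≥ 64, sorted by total weight:
- B+D+E: weight 10, value 78
- A+B+D: weight 17, value 76
- B+C+E: weight 17, value 71
- A+E: weight 17, value 70
Minimum weight: 10 kg.

10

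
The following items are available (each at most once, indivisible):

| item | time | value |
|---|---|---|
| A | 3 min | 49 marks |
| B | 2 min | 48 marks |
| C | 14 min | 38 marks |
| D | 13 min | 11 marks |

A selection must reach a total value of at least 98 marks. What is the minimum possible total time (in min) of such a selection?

18

Subsets with value ≥ 98, sorted by total time:
- A+B+D: time 18, value 108
- A+B+C: time 19, value 135
Minimum time: 18 min.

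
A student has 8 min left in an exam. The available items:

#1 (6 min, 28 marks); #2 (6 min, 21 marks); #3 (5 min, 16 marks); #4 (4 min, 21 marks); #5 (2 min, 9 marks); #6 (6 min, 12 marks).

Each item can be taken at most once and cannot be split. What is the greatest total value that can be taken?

37 marks

Check high-value combinations within 8 min:
- #1+#5: time 6+2=8, value 28+9=37
- #4+#5: time 4+2=6, value 21+9=30
- #2+#5: time 6+2=8, value 21+9=30
Best: 37 marks.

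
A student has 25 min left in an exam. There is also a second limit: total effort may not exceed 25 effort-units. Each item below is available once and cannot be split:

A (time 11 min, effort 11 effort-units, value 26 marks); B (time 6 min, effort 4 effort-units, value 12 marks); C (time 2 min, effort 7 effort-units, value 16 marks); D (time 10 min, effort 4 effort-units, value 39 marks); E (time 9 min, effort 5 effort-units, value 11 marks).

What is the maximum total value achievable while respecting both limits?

81 marks

Feasible sets respecting both limits:
- A+C+D: time 23, effort 22, value 81
- B+C+D: time 18, effort 15, value 67
- C+D+E: time 21, effort 16, value 66
- A+D: time 21, effort 15, value 65
Best: 81 marks.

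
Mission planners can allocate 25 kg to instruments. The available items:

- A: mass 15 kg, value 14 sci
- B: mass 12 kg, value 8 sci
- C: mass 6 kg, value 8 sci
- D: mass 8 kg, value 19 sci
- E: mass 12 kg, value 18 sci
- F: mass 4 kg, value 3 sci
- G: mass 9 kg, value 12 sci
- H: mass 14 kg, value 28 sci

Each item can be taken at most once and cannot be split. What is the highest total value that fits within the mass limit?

This is a 0/1 knapsack; check combinations near the capacity.
- D+H: mass 8+14=22, value 19+28=47
- G+H: mass 9+14=23, value 12+28=40
- D+E+F: mass 8+12+4=24, value 19+18+3=40
- C+D+G: mass 6+8+9=23, value 8+19+12=39
Best: 47 sci.

47 sci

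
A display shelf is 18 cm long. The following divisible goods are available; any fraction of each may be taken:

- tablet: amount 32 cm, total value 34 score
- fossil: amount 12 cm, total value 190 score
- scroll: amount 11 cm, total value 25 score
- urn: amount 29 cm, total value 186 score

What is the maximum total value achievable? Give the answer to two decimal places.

228.48

Take in order of value per unit:
- fossil (190/12 per unit): all 12 → value 190, running total 190.00
- urn (186/29 per unit): 6 of 29 → value 6×186/29 = 38.4828, running total 228.48
Total 228.48.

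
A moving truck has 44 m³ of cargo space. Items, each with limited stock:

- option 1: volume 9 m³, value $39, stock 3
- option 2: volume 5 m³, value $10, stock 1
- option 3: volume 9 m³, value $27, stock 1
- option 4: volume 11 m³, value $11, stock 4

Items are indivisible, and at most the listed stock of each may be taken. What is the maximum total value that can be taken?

$154

Top feasible selections:
- 3×option 1 + 1×option 2 + 1×option 3: volume 41, value 154
- 3×option 1 + 1×option 3: volume 36, value 144
- 3×option 1 + 1×option 2 + 1×option 4: volume 43, value 138
Best: $154.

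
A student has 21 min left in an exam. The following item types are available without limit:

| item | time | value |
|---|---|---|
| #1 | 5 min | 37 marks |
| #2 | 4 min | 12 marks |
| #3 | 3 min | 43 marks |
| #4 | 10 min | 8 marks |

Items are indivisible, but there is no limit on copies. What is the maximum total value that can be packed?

301 marks

Best value-per-unit is #3 at 43/3, and filling with it alone uses time 7×3=21. No mix of the others beats 7×43 = 301.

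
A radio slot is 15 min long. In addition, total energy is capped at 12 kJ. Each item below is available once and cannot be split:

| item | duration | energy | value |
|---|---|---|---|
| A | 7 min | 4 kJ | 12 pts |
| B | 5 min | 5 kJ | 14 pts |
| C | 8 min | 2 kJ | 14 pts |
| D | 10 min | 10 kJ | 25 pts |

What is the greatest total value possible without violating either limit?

28 pts

Feasible sets respecting both limits:
- B+C: duration 13, energy 7, value 28
- A+B: duration 12, energy 9, value 26
- A+C: duration 15, energy 6, value 26
- D: duration 10, energy 10, value 25
Best: 28 pts.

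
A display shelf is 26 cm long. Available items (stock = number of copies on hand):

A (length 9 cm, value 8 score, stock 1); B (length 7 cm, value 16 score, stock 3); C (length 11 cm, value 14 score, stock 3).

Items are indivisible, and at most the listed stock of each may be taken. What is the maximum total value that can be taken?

48 score

Best selections within length 26 and stock limits:
- 3×B: length 21, value 48
- 2×B + 1×C: length 25, value 46
Best: 48 score.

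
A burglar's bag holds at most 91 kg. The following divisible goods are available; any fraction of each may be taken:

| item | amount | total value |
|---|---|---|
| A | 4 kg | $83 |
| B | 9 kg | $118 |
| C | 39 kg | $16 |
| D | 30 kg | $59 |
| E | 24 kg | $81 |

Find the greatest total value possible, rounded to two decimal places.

Take in order of value per unit:
- A (83/4 per unit): all 4 → value 83, running total 83.00
- B (118/9 per unit): all 9 → value 118, running total 201.00
- E (81/24 per unit): all 24 → value 81, running total 282.00
- D (59/30 per unit): all 30 → value 59, running total 341.00
- C (16/39 per unit): 24 of 39 → value 24×16/39 = 9.8462, running total 350.85
Total 350.85.

350.85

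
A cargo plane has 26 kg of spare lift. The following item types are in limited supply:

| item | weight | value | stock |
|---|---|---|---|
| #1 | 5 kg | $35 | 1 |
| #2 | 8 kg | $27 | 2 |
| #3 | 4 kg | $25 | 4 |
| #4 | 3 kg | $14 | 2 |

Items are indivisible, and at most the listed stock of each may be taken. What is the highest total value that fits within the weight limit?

$149

Top feasible selections:
- 1×#1 + 4×#3 + 1×#4: weight 24, value 149
- 1×#1 + 3×#3 + 2×#4: weight 23, value 138
- 1×#1 + 1×#2 + 3×#3: weight 25, value 137
- 1×#1 + 4×#3: weight 21, value 135
Best: $149.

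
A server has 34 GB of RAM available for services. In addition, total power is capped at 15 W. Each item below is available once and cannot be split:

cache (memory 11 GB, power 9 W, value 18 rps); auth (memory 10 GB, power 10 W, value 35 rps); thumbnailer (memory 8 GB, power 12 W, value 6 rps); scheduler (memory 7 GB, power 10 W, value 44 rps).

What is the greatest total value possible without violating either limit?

Feasible sets respecting both limits:
- scheduler: memory 7, power 10, value 44
- auth: memory 10, power 10, value 35
- cache: memory 11, power 9, value 18
Best: 44 rps.

44 rps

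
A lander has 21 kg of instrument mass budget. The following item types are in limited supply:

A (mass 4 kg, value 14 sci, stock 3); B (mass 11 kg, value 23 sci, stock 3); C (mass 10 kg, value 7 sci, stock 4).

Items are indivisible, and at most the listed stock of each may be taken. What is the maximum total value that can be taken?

Best selections within mass 21 and stock limits:
- 2×A + 1×B: mass 19, value 51
- 3×A: mass 12, value 42
- 1×A + 1×B: mass 15, value 37
- 2×A + 1×C: mass 18, value 35
Best: 51 sci.

51 sci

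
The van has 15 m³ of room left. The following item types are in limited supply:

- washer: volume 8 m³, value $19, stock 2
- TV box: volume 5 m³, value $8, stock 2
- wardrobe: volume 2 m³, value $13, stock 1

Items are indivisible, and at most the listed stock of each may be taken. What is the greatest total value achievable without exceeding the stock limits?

$40

Top feasible selections:
- 1×washer + 1×TV box + 1×wardrobe: volume 15, value 40
- 1×washer + 1×wardrobe: volume 10, value 32
Best: $40.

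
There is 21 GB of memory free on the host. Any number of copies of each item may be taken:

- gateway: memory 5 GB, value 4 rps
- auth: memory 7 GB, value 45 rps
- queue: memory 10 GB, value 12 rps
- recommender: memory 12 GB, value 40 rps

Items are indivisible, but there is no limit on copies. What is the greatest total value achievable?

Best value-per-unit is auth at 45/7, and filling with it alone uses memory 3×7=21. No mix of the others beats 3×45 = 135.

135 rps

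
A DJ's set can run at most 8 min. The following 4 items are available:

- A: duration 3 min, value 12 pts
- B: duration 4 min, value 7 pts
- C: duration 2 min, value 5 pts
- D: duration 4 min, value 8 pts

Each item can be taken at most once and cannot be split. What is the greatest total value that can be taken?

20 pts

Check high-value combinations within 8 min:
- A+D: duration 3+4=7, value 12+8=20
- A+B: duration 3+4=7, value 12+7=19
- A+C: duration 3+2=5, value 12+5=17
- B+D: duration 4+4=8, value 7+8=15
Best: 20 pts.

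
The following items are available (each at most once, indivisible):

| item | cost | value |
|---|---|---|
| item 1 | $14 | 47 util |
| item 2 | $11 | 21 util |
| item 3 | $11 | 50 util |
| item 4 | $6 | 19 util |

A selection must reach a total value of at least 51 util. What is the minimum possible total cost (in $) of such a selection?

Subsets with value ≥ 51, sorted by total cost:
- item 3+item 4: cost 17, value 69
- item 1+item 4: cost 20, value 66
- item 2+item 3: cost 22, value 71
Minimum cost: 17 $.

17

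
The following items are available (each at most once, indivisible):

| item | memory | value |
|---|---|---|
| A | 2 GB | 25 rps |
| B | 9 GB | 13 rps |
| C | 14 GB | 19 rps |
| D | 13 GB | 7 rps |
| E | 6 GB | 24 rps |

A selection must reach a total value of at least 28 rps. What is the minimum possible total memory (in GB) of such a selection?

Subsets with value ≥ 28, sorted by total memory:
- A+E: memory 8, value 49
- A+B: memory 11, value 38
- B+E: memory 15, value 37
- A+D: memory 15, value 32
Minimum memory: 8 GB.

8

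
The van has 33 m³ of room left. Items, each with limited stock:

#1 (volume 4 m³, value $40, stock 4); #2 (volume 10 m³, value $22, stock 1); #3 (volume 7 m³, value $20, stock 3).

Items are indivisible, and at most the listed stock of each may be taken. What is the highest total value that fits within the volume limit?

$202

Top feasible selections:
- 4×#1 + 1×#2 + 1×#3: volume 33, value 202
- 4×#1 + 2×#3: volume 30, value 200
Best: $202.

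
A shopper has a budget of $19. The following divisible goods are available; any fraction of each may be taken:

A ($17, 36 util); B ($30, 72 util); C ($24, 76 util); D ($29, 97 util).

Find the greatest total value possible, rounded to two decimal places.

Take in order of value per unit:
- D (97/29 per unit): 19 of 29 → value 19×97/29 = 63.5517, running total 63.55
Total 63.55.

63.55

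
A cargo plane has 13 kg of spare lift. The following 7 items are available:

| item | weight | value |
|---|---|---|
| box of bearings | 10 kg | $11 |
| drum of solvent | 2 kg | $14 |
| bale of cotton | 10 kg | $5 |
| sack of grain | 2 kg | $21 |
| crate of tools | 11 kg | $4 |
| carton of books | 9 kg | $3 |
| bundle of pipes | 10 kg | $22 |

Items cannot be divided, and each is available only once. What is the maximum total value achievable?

This is a 0/1 knapsack; check combinations near the capacity.
- sack of grain+bundle of pipes: weight 2+10=12, value 21+22=43
- drum of solvent+sack of grain+carton of books: weight 2+2+9=13, value 14+21+3=38
- drum of solvent+bundle of pipes: weight 2+10=12, value 14+22=36
- drum of solvent+sack of grain: weight 2+2=4, value 14+21=35
- box of bearings+sack of grain: weight 10+2=12, value 11+21=32
Best: $43.

$43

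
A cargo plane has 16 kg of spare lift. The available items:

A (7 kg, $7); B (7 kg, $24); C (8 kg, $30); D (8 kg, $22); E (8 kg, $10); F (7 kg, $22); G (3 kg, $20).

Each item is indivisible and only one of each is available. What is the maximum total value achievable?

$54

This is a 0/1 knapsack; check combinations near the capacity.
- B+C: weight 7+8=15, value 24+30=54
- C+F: weight 8+7=15, value 30+22=52
- C+D: weight 8+8=16, value 30+22=52
- C+G: weight 8+3=11, value 30+20=50
- B+F: weight 7+7=14, value 24+22=46
Best: $54.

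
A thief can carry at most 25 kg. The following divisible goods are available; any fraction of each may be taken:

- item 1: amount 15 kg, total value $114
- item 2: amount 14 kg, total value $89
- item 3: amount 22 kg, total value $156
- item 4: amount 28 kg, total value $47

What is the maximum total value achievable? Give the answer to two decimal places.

184.91

Take in order of value per unit:
- item 1 (114/15 per unit): all 15 → value 114, running total 114.00
- item 3 (156/22 per unit): 10 of 22 → value 10×156/22 = 70.9091, running total 184.91
Total 184.91.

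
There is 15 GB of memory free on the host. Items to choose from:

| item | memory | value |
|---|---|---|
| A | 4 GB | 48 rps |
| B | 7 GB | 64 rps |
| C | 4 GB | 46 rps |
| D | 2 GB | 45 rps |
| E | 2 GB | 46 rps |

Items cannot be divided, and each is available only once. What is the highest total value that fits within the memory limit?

Check high-value combinations within 15 GB:
- A+B+D+E: memory 4+7+2+2=15, value 48+64+45+46=203
- B+C+D+E: memory 7+4+2+2=15, value 64+46+45+46=201
- A+C+D+E: memory 4+4+2+2=12, value 48+46+45+46=185
- A+B+E: memory 4+7+2=13, value 48+64+46=158
Best: 203 rps.

203 rps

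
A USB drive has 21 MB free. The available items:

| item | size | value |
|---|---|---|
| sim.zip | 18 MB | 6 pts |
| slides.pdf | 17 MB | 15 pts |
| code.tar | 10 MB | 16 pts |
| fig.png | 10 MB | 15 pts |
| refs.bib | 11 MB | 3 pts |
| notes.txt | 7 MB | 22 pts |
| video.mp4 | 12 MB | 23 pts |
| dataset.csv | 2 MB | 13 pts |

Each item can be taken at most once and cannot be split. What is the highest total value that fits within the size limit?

Check high-value combinations within 21 MB:
- notes.txt+video.mp4+dataset.csv: size 7+12+2=21, value 22+23+13=58
- code.tar+notes.txt+dataset.csv: size 10+7+2=19, value 16+22+13=51
- fig.png+notes.txt+dataset.csv: size 10+7+2=19, value 15+22+13=50
Best: 58 pts.

58 pts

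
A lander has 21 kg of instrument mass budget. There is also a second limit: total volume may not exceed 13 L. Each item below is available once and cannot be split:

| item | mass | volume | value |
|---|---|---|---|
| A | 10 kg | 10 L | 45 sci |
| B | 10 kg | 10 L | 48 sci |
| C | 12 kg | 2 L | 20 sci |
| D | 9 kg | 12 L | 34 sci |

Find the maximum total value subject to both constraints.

Feasible sets respecting both limits:
- B: mass 10, volume 10, value 48
- A: mass 10, volume 10, value 45
- D: mass 9, volume 12, value 34
- C: mass 12, volume 2, value 20
Best: 48 sci.

48 sci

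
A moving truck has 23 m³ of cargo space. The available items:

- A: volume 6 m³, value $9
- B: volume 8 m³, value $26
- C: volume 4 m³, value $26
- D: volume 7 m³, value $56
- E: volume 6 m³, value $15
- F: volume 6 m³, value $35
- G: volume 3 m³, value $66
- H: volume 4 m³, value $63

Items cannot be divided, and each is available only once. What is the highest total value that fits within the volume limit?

$220

Check high-value combinations within 23 m³:
- D+F+G+H: volume 7+6+3+4=20, value 56+35+66+63=220
- C+D+G+H: volume 4+7+3+4=18, value 26+56+66+63=211
- B+D+G+H: volume 8+7+3+4=22, value 26+56+66+63=211
- C+E+F+G+H: volume 4+6+6+3+4=23, value 26+15+35+66+63=205
Best: $220.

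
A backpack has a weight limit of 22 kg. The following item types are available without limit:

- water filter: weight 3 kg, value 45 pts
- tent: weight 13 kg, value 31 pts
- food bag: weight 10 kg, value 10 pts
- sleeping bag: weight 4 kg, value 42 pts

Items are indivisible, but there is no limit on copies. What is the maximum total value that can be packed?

Best value-per-unit is water filter at 45/3, and filling with it alone uses weight 7×3=21. No mix of the others beats 7×45 = 315.

315 pts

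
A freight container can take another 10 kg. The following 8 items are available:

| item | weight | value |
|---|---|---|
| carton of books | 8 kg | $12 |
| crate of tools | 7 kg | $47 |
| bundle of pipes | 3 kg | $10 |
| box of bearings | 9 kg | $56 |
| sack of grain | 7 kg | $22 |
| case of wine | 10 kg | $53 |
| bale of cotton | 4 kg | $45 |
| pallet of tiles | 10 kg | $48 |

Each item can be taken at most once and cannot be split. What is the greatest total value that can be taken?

Check high-value combinations within 10 kg:
- crate of tools+bundle of pipes: weight 7+3=10, value 47+10=57
- box of bearings: weight 9, value 56
- bundle of pipes+bale of cotton: weight 3+4=7, value 10+45=55
- case of wine: weight 10, value 53
- pallet of tiles: weight 10, value 48
Best: $57.

$57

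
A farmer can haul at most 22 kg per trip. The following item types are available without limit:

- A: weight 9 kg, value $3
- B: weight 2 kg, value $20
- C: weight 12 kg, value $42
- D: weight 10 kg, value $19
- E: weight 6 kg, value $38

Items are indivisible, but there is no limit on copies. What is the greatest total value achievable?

Best value-per-unit is B at 20/2, and filling with it alone uses weight 11×2=22. No mix of the others beats 11×20 = 220.

$220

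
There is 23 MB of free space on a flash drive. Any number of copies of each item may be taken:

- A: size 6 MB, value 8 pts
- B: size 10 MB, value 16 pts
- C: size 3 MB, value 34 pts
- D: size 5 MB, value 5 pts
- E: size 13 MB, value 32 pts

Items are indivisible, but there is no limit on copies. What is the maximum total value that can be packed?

Best value-per-unit is C at 34/3, and filling with it alone uses size 7×3=21. No mix of the others beats 7×34 = 238.

238 pts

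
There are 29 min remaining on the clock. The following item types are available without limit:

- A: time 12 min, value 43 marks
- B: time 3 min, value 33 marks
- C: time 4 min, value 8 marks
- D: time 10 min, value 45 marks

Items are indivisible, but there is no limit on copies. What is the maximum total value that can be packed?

Best value-per-unit is B at 33/3, and filling with it alone uses time 9×3=27. No mix of the others beats 9×33 = 297.

297 marks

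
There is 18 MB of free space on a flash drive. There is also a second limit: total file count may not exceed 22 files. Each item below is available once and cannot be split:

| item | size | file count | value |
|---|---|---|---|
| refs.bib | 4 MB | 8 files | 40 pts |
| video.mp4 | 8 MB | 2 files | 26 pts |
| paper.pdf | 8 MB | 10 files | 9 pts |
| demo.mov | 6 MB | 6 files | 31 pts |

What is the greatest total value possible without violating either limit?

Feasible sets respecting both limits:
- refs.bib+video.mp4+demo.mov: size 18, file count 16, value 97
- refs.bib+demo.mov: size 10, file count 14, value 71
- refs.bib+video.mp4: size 12, file count 10, value 66
- video.mp4+demo.mov: size 14, file count 8, value 57
Best: 97 pts.

97 pts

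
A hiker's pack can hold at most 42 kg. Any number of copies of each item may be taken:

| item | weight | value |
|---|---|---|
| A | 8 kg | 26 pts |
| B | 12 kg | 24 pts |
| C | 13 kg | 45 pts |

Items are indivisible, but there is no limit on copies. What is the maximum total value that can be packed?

142 pts

Best value-per-unit is C at 45/13; filling with it alone gives 3×45 = 135.
Optimal mix: 2×A + 2×C → weight 42, value 142.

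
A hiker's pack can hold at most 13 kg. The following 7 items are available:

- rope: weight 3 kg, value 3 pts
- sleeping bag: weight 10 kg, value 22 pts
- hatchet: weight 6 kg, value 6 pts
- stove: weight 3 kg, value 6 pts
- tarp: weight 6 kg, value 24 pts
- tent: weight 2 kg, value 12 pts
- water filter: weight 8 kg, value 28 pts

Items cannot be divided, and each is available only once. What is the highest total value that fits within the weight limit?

Check high-value combinations within 13 kg:
- stove+tent+water filter: weight 3+2+8=13, value 6+12+28=46
- rope+tent+water filter: weight 3+2+8=13, value 3+12+28=43
- stove+tarp+tent: weight 3+6+2=11, value 6+24+12=42
- tent+water filter: weight 2+8=10, value 12+28=40
Best: 46 pts.

46 pts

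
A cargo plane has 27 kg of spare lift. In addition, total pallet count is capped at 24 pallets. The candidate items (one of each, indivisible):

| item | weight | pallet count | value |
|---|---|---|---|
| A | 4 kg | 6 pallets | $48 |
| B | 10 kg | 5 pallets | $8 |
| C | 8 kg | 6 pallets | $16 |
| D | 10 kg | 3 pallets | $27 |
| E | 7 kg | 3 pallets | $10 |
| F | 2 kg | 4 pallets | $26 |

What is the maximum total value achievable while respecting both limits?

$117

Feasible sets respecting both limits:
- A+C+D+F: weight 24, pallet count 19, value 117
- A+D+E+F: weight 23, pallet count 16, value 111
- A+B+D+F: weight 26, pallet count 18, value 109
- A+D+F: weight 16, pallet count 13, value 101
Best: $117.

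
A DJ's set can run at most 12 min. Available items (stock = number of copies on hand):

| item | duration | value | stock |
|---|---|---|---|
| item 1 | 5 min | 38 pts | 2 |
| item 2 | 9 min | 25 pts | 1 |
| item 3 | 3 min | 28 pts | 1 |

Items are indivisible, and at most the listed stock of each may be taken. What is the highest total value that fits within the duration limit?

Top feasible selections:
- 2×item 1: duration 10, value 76
- 1×item 1 + 1×item 3: duration 8, value 66
- 1×item 2 + 1×item 3: duration 12, value 53
- 1×item 1: duration 5, value 38
Best: 76 pts.

76 pts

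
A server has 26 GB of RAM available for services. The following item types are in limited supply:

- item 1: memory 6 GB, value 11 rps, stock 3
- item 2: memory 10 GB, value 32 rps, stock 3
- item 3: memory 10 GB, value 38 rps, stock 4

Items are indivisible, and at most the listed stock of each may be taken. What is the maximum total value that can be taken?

87 rps

Top feasible selections:
- 1×item 1 + 2×item 3: memory 26, value 87
- 1×item 1 + 1×item 2 + 1×item 3: memory 26, value 81
- 2×item 3: memory 20, value 76
- 1×item 1 + 2×item 2: memory 26, value 75
Best: 87 rps.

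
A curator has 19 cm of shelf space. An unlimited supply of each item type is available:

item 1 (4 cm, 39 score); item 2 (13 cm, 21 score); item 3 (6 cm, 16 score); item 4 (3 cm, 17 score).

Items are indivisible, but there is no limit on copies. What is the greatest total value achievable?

Best value-per-unit is item 1 at 39/4; filling with it alone gives 4×39 = 156.
Optimal mix: 4×item 1 + 1×item 4 → length 19, value 173.

173 score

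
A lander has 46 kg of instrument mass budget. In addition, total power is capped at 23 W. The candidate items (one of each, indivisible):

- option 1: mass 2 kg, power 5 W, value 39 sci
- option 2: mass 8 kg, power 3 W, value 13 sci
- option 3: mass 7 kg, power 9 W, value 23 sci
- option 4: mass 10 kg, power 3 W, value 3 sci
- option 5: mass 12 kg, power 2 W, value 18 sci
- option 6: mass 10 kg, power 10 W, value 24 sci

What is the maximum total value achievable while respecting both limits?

97 sci

Feasible sets respecting both limits:
- option 1+option 2+option 4+option 5+option 6: mass 42, power 23, value 97
- option 1+option 2+option 3+option 4+option 5: mass 39, power 22, value 96
- option 1+option 2+option 5+option 6: mass 32, power 20, value 94
Best: 97 sci.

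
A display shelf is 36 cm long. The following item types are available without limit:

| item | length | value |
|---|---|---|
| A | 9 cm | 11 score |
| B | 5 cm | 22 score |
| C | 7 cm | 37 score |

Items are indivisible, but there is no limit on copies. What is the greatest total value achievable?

185 score

Best value-per-unit is C at 37/7, and filling with it alone uses length 5×7=35. No mix of the others beats 5×37 = 185.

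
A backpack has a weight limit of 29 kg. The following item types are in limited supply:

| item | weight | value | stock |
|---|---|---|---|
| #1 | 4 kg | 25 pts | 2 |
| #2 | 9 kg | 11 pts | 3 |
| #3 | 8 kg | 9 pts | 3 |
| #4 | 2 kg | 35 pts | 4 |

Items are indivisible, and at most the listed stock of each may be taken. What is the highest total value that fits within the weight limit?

Best selections within weight 29 and stock limits:
- 2×#1 + 1×#2 + 4×#4: weight 25, value 201
- 2×#1 + 1×#3 + 4×#4: weight 24, value 199
- 2×#1 + 4×#4: weight 16, value 190
Best: 201 pts.

201 pts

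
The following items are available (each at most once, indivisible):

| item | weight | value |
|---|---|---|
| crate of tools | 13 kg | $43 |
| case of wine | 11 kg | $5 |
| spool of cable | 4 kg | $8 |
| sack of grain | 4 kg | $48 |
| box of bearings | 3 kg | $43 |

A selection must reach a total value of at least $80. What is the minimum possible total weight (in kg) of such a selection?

7

Subsets with value ≥ 80, sorted by total weight:
- sack of grain+box of bearings: weight 7, value 91
- spool of cable+sack of grain+box of bearings: weight 11, value 99
- crate of tools+box of bearings: weight 16, value 86
- crate of tools+sack of grain: weight 17, value 91
Minimum weight: 7 kg.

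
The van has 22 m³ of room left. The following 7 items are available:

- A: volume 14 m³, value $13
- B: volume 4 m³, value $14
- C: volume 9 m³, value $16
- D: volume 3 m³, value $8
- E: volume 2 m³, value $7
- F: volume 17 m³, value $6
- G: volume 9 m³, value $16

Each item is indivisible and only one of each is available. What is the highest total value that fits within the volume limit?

This is a 0/1 knapsack; check combinations near the capacity.
- B+C+G: volume 4+9+9=22, value 14+16+16=46
- B+C+D+E: volume 4+9+3+2=18, value 14+16+8+7=45
- B+D+E+G: volume 4+3+2+9=18, value 14+8+7+16=45
Best: $46.

$46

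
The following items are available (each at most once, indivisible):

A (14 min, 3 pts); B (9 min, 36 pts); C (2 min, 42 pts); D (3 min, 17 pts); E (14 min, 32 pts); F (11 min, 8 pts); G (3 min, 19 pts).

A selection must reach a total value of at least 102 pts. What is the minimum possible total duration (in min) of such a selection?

17

Subsets with value ≥ 102, sorted by total duration:
- B+C+D+G: duration 17, value 114
- C+D+E+G: duration 22, value 110
Minimum duration: 17 min.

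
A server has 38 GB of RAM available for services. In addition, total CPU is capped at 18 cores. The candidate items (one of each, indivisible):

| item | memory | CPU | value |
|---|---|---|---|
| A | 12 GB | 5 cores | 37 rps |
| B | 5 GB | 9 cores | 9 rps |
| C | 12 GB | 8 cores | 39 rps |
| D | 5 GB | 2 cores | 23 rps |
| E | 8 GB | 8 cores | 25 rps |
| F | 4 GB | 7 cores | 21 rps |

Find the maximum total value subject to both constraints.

99 rps

Feasible sets respecting both limits:
- A+C+D: memory 29, CPU 15, value 99
- C+D+E: memory 25, CPU 18, value 87
- A+D+E: memory 25, CPU 15, value 85
- C+D+F: memory 21, CPU 17, value 83
Best: 99 rps.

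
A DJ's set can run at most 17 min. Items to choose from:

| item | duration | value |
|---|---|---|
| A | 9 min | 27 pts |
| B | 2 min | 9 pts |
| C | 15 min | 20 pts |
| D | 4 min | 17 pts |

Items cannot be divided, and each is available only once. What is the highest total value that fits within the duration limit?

53 pts

This is a 0/1 knapsack; check combinations near the capacity.
- A+B+D: duration 9+2+4=15, value 27+9+17=53
- A+D: duration 9+4=13, value 27+17=44
- A+B: duration 9+2=11, value 27+9=36
- B+C: duration 2+15=17, value 9+20=29
Best: 53 pts.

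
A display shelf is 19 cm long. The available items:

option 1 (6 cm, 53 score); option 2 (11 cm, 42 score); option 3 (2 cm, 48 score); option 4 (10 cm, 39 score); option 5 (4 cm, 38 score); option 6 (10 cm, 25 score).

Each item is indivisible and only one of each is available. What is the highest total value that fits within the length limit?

143 score

Check high-value combinations within 19 cm:
- option 1+option 2+option 3: length 6+11+2=19, value 53+42+48=143
- option 1+option 3+option 4: length 6+2+10=18, value 53+48+39=140
- option 1+option 3+option 5: length 6+2+4=12, value 53+48+38=139
Best: 143 score.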